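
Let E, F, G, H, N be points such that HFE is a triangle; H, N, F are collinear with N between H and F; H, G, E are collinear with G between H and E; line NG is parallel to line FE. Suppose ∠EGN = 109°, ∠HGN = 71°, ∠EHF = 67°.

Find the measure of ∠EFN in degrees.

1. ∠FEH = 71°  [NG∥FE, corresponding at G]
2. ∠EFH = 42°  [△HFE]
3. ∠EFN = 42°  [N on ray FH]

∠EFN = 42°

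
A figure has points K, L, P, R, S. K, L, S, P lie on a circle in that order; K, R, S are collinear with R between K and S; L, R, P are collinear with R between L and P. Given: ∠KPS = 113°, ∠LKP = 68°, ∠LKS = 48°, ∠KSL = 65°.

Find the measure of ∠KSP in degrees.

1. ∠KPL = 65°  [same arc KL]
2. ∠KLP = 47°  [△KLP]
3. ∠KSP = 47°  [same arc KP]

∠KSP = 47°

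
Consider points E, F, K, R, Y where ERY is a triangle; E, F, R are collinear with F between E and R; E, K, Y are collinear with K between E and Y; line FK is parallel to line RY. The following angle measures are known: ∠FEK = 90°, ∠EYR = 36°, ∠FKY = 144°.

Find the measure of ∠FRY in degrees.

∠FRY = 54°

1. ∠REY = 90°  [F on ER, K on EY]
2. ∠ERY = 54°  [△ERY]
3. ∠FRY = 54°  [F on ray RE]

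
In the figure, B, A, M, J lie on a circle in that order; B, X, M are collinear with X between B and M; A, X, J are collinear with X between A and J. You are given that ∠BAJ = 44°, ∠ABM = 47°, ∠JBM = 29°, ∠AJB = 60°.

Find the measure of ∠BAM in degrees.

∠BAM = 73°

1. ∠BMJ = 44°  [same arc BJ]
2. ∠BJM = 107°  [△BMJ]
3. ∠BAM = 73°  [cyclic BAMJ, opposite ∠A+∠J]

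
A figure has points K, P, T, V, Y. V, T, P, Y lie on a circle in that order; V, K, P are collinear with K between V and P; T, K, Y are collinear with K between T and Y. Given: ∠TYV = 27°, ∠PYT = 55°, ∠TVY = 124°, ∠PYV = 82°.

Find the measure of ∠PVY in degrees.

∠PVY = 69°

1. ∠VTY = 29°  [△VTY]
2. ∠VPY = 29°  [same arc VY]
3. ∠PVY = 69°  [△VPY]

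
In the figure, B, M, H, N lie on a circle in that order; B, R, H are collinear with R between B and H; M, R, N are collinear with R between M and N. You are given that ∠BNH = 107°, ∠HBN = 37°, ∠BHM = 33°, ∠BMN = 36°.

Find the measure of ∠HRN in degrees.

∠HRN = 70°

1. ∠BMH = 73°  [cyclic BMHN, opposite ∠M+∠N]
2. ∠HBM = 74°  [△BMH]
3. ∠BRM = 70°  [△BRM]
4. ∠HRN = 70°  [vertical angles at R]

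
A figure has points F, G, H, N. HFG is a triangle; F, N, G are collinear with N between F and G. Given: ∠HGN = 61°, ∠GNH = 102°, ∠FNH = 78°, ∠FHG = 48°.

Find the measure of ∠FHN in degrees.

∠FHN = 31°

1. ∠FGH = 61°  [N on ray GF]
2. ∠GFH = 71°  [△HFG]
3. ∠HFN = 71°  [N on ray FG]
4. ∠FHN = 31°  [△HFN]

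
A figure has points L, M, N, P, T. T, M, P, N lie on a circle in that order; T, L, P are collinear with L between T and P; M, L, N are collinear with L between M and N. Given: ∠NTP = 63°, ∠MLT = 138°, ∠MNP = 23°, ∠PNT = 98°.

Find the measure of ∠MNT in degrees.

∠MNT = 75°

1. ∠NMP = 63°  [same arc PN]
2. ∠MLP = 42°  [linear pair at L on TP]
3. ∠MPT = 75°  [△MLP]
4. ∠MNT = 75°  [same arc TM]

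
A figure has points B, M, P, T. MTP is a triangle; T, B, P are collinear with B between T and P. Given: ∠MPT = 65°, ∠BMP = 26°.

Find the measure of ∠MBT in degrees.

∠MBT = 91°

1. ∠BPM = 65°  [B on ray PT]
2. ∠MBP = 89°  [△MBP]
3. ∠MBT = 91°  [linear pair at B on TP]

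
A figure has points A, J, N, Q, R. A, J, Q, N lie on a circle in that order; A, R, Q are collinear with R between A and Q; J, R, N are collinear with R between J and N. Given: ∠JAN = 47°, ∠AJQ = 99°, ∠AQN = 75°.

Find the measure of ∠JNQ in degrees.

1. ∠JQN = 133°  [cyclic AJQN, opposite ∠A+∠Q]
2. ∠ANQ = 81°  [cyclic AJQN, opposite ∠J+∠N]
3. ∠NAQ = 24°  [△AQN]
4. ∠NJQ = 24°  [same arc QN]
5. ∠JNQ = 23°  [△JQN]

∠JNQ = 23°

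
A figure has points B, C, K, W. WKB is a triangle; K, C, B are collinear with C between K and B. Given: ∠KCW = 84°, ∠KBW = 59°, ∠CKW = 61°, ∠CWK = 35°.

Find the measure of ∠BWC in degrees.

1. ∠BCW = 96°  [linear pair at C on KB]
2. ∠CBW = 59°  [C on ray BK]
3. ∠BWC = 25°  [△WCB]

∠BWC = 25°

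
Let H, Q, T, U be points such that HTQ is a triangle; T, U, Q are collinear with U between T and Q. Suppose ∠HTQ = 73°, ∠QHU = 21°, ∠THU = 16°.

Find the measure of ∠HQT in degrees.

1. ∠HTU = 73°  [U on ray TQ]
2. ∠HUT = 91°  [△HTU]
3. ∠HUQ = 89°  [linear pair at U on TQ]
4. ∠HQU = 70°  [△HUQ]
5. ∠HQT = 70°  [U on ray QT]

∠HQT = 70°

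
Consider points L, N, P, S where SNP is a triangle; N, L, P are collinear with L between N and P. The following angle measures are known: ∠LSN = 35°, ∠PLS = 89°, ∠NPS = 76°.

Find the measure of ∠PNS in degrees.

∠PNS = 54°

1. ∠NLS = 91°  [linear pair at L on NP]
2. ∠LNS = 54°  [△SNL]
3. ∠PNS = 54°  [L on ray NP]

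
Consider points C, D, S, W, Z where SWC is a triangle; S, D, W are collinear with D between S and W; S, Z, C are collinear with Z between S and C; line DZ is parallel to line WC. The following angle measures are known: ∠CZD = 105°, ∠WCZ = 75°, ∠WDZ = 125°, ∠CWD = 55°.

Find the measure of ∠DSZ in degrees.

∠DSZ = 50°

1. ∠DZS = 75°  [linear pair at Z on SC]
2. ∠SDZ = 55°  [linear pair at D on SW]
3. ∠DSZ = 50°  [△SDZ]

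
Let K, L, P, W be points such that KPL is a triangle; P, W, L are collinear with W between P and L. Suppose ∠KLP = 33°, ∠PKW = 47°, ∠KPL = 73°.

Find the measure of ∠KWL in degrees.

1. ∠KPW = 73°  [W on ray PL]
2. ∠KWP = 60°  [△KPW]
3. ∠KWL = 120°  [linear pair at W on PL]

∠KWL = 120°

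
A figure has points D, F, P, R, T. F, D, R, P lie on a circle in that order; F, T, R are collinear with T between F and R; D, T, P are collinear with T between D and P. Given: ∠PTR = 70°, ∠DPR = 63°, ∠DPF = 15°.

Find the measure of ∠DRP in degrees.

∠DRP = 62°

1. ∠DTF = 70°  [vertical angles at T]
2. ∠DRF = 15°  [same arc FD]
3. ∠DTR = 110°  [linear pair at T on FR]
4. ∠PDR = 55°  [△DTR]
5. ∠DRP = 62°  [△DRP]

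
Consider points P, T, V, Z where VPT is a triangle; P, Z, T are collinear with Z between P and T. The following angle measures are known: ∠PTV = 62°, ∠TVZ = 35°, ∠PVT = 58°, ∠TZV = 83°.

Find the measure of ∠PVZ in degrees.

∠PVZ = 23°

1. ∠TPV = 60°  [△VPT]
2. ∠PZV = 97°  [linear pair at Z on PT]
3. ∠VPZ = 60°  [Z on ray PT]
4. ∠PVZ = 23°  [△VPZ]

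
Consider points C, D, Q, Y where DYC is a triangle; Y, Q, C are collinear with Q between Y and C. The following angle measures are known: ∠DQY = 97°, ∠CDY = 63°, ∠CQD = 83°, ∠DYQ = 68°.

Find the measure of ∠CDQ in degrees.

∠CDQ = 48°

1. ∠CYD = 68°  [Q on ray YC]
2. ∠DCY = 49°  [△DYC]
3. ∠DCQ = 49°  [Q on ray CY]
4. ∠CDQ = 48°  [△DQC]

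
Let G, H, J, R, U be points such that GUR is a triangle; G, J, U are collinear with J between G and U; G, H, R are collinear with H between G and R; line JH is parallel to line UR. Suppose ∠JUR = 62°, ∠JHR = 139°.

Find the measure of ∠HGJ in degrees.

∠HGJ = 77°

1. ∠GUR = 62°  [J on ray UG]
2. ∠GHJ = 41°  [linear pair at H on GR]
3. ∠GJH = 62°  [JH∥UR, corresponding at J]
4. ∠HGJ = 77°  [△GJH]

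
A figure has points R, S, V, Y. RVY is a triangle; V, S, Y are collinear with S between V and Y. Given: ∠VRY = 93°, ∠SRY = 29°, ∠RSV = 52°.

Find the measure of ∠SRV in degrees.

1. ∠RSY = 128°  [linear pair at S on VY]
2. ∠RYS = 23°  [△RSY]
3. ∠RYV = 23°  [S on ray YV]
4. ∠RVY = 64°  [△RVY]
5. ∠RVS = 64°  [S on ray VY]
6. ∠SRV = 64°  [△RVS]

∠SRV = 64°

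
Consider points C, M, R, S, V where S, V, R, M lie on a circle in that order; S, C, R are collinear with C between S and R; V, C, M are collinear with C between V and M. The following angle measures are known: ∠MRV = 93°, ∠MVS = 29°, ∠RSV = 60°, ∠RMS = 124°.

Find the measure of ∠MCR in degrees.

∠MCR = 91°

1. ∠MRS = 29°  [same arc SM]
2. ∠RMV = 60°  [same arc VR]
3. ∠MCR = 91°  [△RCM]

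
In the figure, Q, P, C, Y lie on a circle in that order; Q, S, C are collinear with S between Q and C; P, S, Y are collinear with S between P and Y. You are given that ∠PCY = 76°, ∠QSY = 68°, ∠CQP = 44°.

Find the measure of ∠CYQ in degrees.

1. ∠CSY = 112°  [linear pair at S on QC]
2. ∠CYP = 44°  [same arc PC]
3. ∠QCY = 24°  [△CSY]
4. ∠CPY = 60°  [△PCY]
5. ∠CQY = 60°  [same arc CY]
6. ∠CYQ = 96°  [△QCY]

∠CYQ = 96°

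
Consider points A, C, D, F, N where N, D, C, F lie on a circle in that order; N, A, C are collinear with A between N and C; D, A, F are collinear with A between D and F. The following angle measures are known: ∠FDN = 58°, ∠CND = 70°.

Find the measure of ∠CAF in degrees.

∠CAF = 52°

1. ∠FCN = 58°  [same arc NF]
2. ∠CFD = 70°  [same arc DC]
3. ∠CAF = 52°  [△CAF]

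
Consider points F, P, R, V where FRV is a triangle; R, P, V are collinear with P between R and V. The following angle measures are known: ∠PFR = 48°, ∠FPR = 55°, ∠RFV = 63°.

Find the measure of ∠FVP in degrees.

∠FVP = 40°

1. ∠FRP = 77°  [△FRP]
2. ∠FRV = 77°  [P on ray RV]
3. ∠FVR = 40°  [△FRV]
4. ∠FVP = 40°  [P on ray VR]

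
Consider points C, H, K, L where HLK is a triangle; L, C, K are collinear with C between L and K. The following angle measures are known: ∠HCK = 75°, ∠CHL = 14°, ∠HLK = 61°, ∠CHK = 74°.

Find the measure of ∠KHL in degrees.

∠KHL = 88°

1. ∠CKH = 31°  [△HCK]
2. ∠HKL = 31°  [C on ray KL]
3. ∠KHL = 88°  [△HLK]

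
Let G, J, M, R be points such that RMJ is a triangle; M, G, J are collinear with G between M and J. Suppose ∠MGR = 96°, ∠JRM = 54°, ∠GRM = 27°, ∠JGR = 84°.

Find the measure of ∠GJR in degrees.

1. ∠GMR = 57°  [△RMG]
2. ∠JMR = 57°  [G on ray MJ]
3. ∠MJR = 69°  [△RMJ]
4. ∠GJR = 69°  [G on ray JM]

∠GJR = 69°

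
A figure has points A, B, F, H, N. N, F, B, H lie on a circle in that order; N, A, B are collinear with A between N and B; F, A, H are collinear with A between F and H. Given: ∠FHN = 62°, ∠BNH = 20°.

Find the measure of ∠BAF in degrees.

1. ∠FBN = 62°  [same arc NF]
2. ∠BFH = 20°  [same arc BH]
3. ∠BAF = 98°  [△FAB]

∠BAF = 98°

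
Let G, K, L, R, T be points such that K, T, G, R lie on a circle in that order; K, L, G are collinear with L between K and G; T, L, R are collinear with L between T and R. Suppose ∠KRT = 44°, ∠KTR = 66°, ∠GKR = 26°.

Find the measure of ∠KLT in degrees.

∠KLT = 70°

1. ∠KGT = 44°  [same arc KT]
2. ∠GTR = 26°  [same arc GR]
3. ∠GLT = 110°  [△TLG]
4. ∠KLT = 70°  [linear pair at L on KG]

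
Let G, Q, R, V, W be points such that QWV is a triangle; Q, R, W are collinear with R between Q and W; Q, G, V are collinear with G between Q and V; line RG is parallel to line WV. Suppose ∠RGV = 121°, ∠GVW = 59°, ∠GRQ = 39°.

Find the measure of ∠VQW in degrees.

1. ∠QVW = 59°  [G on ray VQ]
2. ∠QWV = 39°  [RG∥WV, corresponding at R]
3. ∠VQW = 82°  [△QWV]

∠VQW = 82°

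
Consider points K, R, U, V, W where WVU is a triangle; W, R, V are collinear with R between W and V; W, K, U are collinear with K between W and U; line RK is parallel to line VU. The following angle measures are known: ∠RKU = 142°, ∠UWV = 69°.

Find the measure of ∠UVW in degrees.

∠UVW = 73°

1. ∠RKW = 38°  [linear pair at K on WU]
2. ∠KWR = 69°  [R on WV, K on WU]
3. ∠KRW = 73°  [△WRK]
4. ∠UVW = 73°  [RK∥VU, corresponding at R]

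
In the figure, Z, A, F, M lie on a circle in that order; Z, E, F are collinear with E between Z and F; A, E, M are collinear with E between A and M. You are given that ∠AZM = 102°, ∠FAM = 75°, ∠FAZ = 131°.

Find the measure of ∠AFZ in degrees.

∠AFZ = 22°

1. ∠AFM = 78°  [cyclic ZAFM, opposite ∠Z+∠F]
2. ∠AMF = 27°  [△AFM]
3. ∠AZF = 27°  [same arc AF]
4. ∠AFZ = 22°  [△ZAF]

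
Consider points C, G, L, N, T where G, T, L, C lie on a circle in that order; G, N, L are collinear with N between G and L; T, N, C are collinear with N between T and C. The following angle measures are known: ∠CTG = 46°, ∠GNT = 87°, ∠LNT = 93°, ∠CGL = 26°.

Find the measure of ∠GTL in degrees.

∠GTL = 72°

1. ∠CLG = 46°  [same arc GC]
2. ∠GCL = 108°  [△GLC]
3. ∠GTL = 72°  [cyclic GTLC, opposite ∠T+∠C]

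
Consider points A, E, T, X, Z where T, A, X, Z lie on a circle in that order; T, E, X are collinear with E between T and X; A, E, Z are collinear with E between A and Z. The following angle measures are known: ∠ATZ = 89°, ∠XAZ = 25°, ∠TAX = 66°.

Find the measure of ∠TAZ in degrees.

1. ∠XTZ = 25°  [same arc XZ]
2. ∠TZX = 114°  [cyclic TAXZ, opposite ∠A+∠Z]
3. ∠TXZ = 41°  [△TXZ]
4. ∠TAZ = 41°  [same arc TZ]

∠TAZ = 41°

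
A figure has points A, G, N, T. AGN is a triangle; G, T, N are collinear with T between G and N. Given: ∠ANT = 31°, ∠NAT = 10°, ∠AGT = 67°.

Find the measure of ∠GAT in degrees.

1. ∠ATN = 139°  [△ATN]
2. ∠ATG = 41°  [linear pair at T on GN]
3. ∠GAT = 72°  [△AGT]

∠GAT = 72°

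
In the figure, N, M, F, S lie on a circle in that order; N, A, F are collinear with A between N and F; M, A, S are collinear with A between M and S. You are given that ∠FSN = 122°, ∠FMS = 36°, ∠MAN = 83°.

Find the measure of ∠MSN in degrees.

∠MSN = 47°

1. ∠FNS = 36°  [same arc FS]
2. ∠FAS = 83°  [vertical angles at A]
3. ∠NAS = 97°  [linear pair at A on NF]
4. ∠MSN = 47°  [△NAS]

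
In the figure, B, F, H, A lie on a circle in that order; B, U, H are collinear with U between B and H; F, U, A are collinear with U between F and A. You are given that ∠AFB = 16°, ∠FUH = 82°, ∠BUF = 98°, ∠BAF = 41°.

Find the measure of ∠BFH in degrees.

1. ∠FBH = 66°  [△BUF]
2. ∠BHF = 41°  [same arc BF]
3. ∠BFH = 73°  [△BFH]

∠BFH = 73°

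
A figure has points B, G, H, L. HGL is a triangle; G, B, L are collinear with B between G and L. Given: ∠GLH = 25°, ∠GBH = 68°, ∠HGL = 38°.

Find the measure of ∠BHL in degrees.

∠BHL = 43°

1. ∠BLH = 25°  [B on ray LG]
2. ∠HBL = 112°  [linear pair at B on GL]
3. ∠BHL = 43°  [△HBL]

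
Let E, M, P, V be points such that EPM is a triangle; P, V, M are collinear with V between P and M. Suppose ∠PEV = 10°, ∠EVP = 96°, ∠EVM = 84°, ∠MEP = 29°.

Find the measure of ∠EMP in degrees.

∠EMP = 77°

1. ∠EPV = 74°  [△EPV]
2. ∠EPM = 74°  [V on ray PM]
3. ∠EMP = 77°  [△EPM]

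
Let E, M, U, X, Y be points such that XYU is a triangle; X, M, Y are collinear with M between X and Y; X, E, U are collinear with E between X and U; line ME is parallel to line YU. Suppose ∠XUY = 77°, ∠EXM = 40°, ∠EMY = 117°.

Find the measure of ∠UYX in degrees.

1. ∠MEX = 77°  [ME∥YU, corresponding at E]
2. ∠EMX = 63°  [△XME]
3. ∠UYX = 63°  [ME∥YU, corresponding at M]

∠UYX = 63°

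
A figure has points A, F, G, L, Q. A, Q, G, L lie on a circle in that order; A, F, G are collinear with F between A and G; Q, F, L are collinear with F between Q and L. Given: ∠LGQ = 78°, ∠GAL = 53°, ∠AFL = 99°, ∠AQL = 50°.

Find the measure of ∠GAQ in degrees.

∠GAQ = 49°

1. ∠GQL = 53°  [same arc GL]
2. ∠GLQ = 49°  [△QGL]
3. ∠GAQ = 49°  [same arc QG]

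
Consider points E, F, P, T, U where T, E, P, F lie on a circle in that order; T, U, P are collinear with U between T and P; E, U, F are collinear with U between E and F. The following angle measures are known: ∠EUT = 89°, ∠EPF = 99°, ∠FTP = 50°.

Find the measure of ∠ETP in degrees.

∠ETP = 31°

1. ∠FEP = 50°  [same arc PF]
2. ∠EFP = 31°  [△EPF]
3. ∠ETP = 31°  [same arc EP]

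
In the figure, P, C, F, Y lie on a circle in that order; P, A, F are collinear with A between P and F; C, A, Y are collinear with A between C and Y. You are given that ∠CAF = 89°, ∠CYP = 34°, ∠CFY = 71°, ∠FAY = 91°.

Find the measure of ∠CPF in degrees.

∠CPF = 52°

1. ∠CAP = 91°  [linear pair at A on PF]
2. ∠CPY = 109°  [cyclic PCFY, opposite ∠P+∠F]
3. ∠PCY = 37°  [△PCY]
4. ∠CPF = 52°  [△PAC]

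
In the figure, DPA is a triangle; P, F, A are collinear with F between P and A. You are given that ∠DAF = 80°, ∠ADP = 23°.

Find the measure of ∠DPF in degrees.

∠DPF = 77°

1. ∠DAP = 80°  [F on ray AP]
2. ∠APD = 77°  [△DPA]
3. ∠DPF = 77°  [F on ray PA]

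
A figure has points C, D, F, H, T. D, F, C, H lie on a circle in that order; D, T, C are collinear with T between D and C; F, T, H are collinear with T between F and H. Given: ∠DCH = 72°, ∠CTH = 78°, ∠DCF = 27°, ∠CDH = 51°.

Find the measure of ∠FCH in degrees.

∠FCH = 99°

1. ∠CHF = 30°  [△CTH]
2. ∠CFH = 51°  [same arc CH]
3. ∠FCH = 99°  [△FCH]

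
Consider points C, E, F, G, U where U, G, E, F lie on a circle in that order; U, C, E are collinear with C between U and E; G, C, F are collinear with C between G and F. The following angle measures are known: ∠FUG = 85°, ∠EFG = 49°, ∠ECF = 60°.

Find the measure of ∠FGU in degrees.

∠FGU = 71°

1. ∠EUG = 49°  [same arc GE]
2. ∠GCU = 60°  [vertical angles at C]
3. ∠FGU = 71°  [△UCG]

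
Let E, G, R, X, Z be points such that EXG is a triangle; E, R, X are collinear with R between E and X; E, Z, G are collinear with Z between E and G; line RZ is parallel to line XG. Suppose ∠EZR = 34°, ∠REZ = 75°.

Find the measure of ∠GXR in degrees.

1. ∠ERZ = 71°  [△ERZ]
2. ∠XRZ = 109°  [linear pair at R on EX]
3. ∠GXR = 71°  [RZ∥XG, co-interior at X–R]

∠GXR = 71°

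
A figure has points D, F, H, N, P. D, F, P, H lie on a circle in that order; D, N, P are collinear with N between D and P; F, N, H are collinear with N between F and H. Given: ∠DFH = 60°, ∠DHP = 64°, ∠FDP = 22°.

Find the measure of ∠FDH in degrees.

1. ∠DPH = 60°  [same arc DH]
2. ∠HDP = 56°  [△DPH]
3. ∠FHP = 22°  [same arc FP]
4. ∠HFP = 56°  [same arc PH]
5. ∠FPH = 102°  [△FPH]
6. ∠FDH = 78°  [cyclic DFPH, opposite ∠D+∠P]

∠FDH = 78°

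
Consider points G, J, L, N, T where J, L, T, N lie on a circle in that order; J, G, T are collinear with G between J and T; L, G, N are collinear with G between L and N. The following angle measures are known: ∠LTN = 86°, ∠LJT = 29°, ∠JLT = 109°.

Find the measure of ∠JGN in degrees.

1. ∠LNT = 29°  [same arc LT]
2. ∠JTL = 42°  [△JLT]
3. ∠NLT = 65°  [△LTN]
4. ∠JNL = 42°  [same arc JL]
5. ∠NJT = 65°  [same arc TN]
6. ∠JGN = 73°  [△JGN]

∠JGN = 73°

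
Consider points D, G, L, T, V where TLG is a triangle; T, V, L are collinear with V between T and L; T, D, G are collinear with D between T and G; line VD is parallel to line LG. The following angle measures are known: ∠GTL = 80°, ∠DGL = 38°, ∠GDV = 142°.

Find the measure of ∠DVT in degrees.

1. ∠DTV = 80°  [V on TL, D on TG]
2. ∠TDV = 38°  [linear pair at D on TG]
3. ∠DVT = 62°  [△TVD]

∠DVT = 62°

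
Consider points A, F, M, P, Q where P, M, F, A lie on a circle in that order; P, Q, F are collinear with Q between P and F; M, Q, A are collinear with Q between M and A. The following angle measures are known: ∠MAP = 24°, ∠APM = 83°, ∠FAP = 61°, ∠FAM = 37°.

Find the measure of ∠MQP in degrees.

1. ∠AMP = 73°  [△PMA]
2. ∠FPM = 37°  [same arc MF]
3. ∠MQP = 70°  [△PQM]

∠MQP = 70°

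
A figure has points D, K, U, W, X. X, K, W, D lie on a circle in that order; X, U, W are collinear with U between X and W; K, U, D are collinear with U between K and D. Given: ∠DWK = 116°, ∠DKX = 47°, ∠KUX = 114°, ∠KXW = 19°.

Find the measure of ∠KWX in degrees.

1. ∠DXK = 64°  [cyclic XKWD, opposite ∠X+∠W]
2. ∠KDX = 69°  [△XKD]
3. ∠KWX = 69°  [same arc XK]

∠KWX = 69°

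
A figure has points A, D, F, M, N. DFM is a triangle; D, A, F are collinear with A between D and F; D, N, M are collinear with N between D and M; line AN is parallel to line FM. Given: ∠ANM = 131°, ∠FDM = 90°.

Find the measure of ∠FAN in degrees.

1. ∠AND = 49°  [linear pair at N on DM]
2. ∠ADN = 90°  [A on DF, N on DM]
3. ∠DAN = 41°  [△DAN]
4. ∠FAN = 139°  [linear pair at A on DF]

∠FAN = 139°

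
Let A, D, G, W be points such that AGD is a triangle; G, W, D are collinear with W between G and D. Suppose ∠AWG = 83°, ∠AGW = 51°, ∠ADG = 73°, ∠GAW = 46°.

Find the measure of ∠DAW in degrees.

1. ∠AWD = 97°  [linear pair at W on GD]
2. ∠ADW = 73°  [W on ray DG]
3. ∠DAW = 10°  [△AWD]

∠DAW = 10°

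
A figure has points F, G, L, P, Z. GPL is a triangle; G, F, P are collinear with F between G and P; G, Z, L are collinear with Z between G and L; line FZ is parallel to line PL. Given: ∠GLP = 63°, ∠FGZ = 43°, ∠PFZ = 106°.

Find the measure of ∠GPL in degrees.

∠GPL = 74°

1. ∠FZG = 63°  [FZ∥PL, corresponding at Z]
2. ∠GFZ = 74°  [△GFZ]
3. ∠GPL = 74°  [FZ∥PL, corresponding at F]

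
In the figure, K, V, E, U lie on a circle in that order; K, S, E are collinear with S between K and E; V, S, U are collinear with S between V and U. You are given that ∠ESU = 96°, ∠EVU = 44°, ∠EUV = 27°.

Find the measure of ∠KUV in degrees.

∠KUV = 52°

1. ∠KSU = 84°  [linear pair at S on KE]
2. ∠EKU = 44°  [same arc EU]
3. ∠KUV = 52°  [△KSU]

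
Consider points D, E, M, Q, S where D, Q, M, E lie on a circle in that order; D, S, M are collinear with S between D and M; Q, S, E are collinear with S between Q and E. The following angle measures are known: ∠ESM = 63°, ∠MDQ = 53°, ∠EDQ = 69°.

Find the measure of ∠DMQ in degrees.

1. ∠DSQ = 63°  [vertical angles at S]
2. ∠DQE = 64°  [△DSQ]
3. ∠DEQ = 47°  [△DQE]
4. ∠DMQ = 47°  [same arc DQ]

∠DMQ = 47°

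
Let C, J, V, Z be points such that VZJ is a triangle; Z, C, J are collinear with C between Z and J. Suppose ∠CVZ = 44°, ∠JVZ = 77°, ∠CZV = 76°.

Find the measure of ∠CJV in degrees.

∠CJV = 27°

1. ∠JZV = 76°  [C on ray ZJ]
2. ∠VJZ = 27°  [△VZJ]
3. ∠CJV = 27°  [C on ray JZ]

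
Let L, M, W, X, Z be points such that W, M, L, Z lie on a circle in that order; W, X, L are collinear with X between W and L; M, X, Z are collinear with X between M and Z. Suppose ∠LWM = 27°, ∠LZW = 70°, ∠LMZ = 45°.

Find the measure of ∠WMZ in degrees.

∠WMZ = 65°

1. ∠LWZ = 45°  [same arc LZ]
2. ∠WLZ = 65°  [△WLZ]
3. ∠WMZ = 65°  [same arc WZ]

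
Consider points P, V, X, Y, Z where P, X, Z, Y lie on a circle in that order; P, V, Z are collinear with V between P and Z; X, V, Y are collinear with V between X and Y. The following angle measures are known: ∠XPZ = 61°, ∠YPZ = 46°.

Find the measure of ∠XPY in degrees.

1. ∠XYZ = 61°  [same arc XZ]
2. ∠YXZ = 46°  [same arc ZY]
3. ∠XZY = 73°  [△XZY]
4. ∠XPY = 107°  [cyclic PXZY, opposite ∠P+∠Z]

∠XPY = 107°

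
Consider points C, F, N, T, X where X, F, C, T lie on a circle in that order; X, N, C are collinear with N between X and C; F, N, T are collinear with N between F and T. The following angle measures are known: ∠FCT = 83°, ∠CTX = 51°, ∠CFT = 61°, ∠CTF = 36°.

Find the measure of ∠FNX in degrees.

∠FNX = 76°

1. ∠CFX = 129°  [cyclic XFCT, opposite ∠F+∠T]
2. ∠CXF = 36°  [same arc FC]
3. ∠FCX = 15°  [△XFC]
4. ∠CNF = 104°  [△FNC]
5. ∠FNX = 76°  [linear pair at N on XC]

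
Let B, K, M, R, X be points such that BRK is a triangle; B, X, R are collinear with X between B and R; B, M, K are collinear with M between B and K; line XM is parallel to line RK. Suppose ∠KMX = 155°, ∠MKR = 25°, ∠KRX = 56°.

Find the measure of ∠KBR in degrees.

∠KBR = 99°

1. ∠BKR = 25°  [M on ray KB]
2. ∠BRK = 56°  [X on ray RB]
3. ∠KBR = 99°  [△BRK]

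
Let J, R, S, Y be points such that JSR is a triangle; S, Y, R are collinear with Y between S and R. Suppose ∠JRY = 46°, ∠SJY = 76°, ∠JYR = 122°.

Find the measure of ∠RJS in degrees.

1. ∠JRS = 46°  [Y on ray RS]
2. ∠JYS = 58°  [linear pair at Y on SR]
3. ∠JSY = 46°  [△JSY]
4. ∠JSR = 46°  [Y on ray SR]
5. ∠RJS = 88°  [△JSR]

∠RJS = 88°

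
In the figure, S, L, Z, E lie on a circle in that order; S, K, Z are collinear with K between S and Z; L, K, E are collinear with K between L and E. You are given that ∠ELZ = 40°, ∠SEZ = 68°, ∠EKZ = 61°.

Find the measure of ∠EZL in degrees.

∠EZL = 93°

1. ∠ESZ = 40°  [same arc ZE]
2. ∠EZS = 72°  [△SZE]
3. ∠LEZ = 47°  [△ZKE]
4. ∠EZL = 93°  [△LZE]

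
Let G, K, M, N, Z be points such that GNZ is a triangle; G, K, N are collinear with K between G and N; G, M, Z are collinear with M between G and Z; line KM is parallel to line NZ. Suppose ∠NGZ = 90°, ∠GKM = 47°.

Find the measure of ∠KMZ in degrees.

∠KMZ = 137°

1. ∠KGM = 90°  [K on GN, M on GZ]
2. ∠GMK = 43°  [△GKM]
3. ∠KMZ = 137°  [linear pair at M on GZ]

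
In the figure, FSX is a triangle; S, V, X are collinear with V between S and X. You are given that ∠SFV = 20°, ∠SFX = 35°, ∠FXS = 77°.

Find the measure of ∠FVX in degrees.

∠FVX = 88°

1. ∠FSX = 68°  [△FSX]
2. ∠FSV = 68°  [V on ray SX]
3. ∠FVS = 92°  [△FSV]
4. ∠FVX = 88°  [linear pair at V on SX]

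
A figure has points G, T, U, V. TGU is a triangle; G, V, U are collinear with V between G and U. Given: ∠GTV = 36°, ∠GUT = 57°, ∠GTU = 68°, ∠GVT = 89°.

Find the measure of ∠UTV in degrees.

1. ∠TUV = 57°  [V on ray UG]
2. ∠TVU = 91°  [linear pair at V on GU]
3. ∠UTV = 32°  [△TVU]

∠UTV = 32°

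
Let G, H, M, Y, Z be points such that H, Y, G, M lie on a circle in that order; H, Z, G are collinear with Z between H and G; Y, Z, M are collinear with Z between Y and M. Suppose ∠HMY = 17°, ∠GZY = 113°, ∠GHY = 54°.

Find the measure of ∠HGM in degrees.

1. ∠HZM = 113°  [vertical angles at Z]
2. ∠GMY = 54°  [same arc YG]
3. ∠GZM = 67°  [linear pair at Z on HG]
4. ∠HGM = 59°  [△GZM]

∠HGM = 59°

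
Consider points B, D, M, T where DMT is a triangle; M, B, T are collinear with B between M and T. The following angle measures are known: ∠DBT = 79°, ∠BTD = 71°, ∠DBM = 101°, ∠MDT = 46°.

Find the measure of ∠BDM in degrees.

∠BDM = 16°

1. ∠DTM = 71°  [B on ray TM]
2. ∠DMT = 63°  [△DMT]
3. ∠BMD = 63°  [B on ray MT]
4. ∠BDM = 16°  [△DMB]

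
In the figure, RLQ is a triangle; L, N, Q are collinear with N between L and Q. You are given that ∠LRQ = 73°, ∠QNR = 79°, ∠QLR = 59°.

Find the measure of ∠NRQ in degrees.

1. ∠LQR = 48°  [△RLQ]
2. ∠NQR = 48°  [N on ray QL]
3. ∠NRQ = 53°  [△RNQ]

∠NRQ = 53°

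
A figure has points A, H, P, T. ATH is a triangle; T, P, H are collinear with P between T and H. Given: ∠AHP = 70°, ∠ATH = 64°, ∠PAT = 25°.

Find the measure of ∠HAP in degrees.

1. ∠ATP = 64°  [P on ray TH]
2. ∠APT = 91°  [△ATP]
3. ∠APH = 89°  [linear pair at P on TH]
4. ∠HAP = 21°  [△APH]

∠HAP = 21°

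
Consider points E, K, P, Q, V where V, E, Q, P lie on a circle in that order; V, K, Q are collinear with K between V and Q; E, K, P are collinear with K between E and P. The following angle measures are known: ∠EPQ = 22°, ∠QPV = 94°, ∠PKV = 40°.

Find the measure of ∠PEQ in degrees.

∠PEQ = 68°

1. ∠EVQ = 22°  [same arc EQ]
2. ∠QEV = 86°  [cyclic VEQP, opposite ∠E+∠P]
3. ∠EKQ = 40°  [vertical angles at K]
4. ∠EQV = 72°  [△VEQ]
5. ∠PEQ = 68°  [△EKQ]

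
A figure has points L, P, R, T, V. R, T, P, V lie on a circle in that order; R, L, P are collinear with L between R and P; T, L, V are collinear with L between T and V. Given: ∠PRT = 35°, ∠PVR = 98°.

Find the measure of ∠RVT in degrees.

∠RVT = 63°

1. ∠PTR = 82°  [cyclic RTPV, opposite ∠T+∠V]
2. ∠RPT = 63°  [△RTP]
3. ∠RVT = 63°  [same arc RT]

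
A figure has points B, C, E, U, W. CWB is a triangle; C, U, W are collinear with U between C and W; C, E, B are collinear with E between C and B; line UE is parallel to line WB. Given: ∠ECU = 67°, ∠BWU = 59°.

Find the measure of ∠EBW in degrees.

∠EBW = 54°

1. ∠BCW = 67°  [U on CW, E on CB]
2. ∠BWC = 59°  [U on ray WC]
3. ∠CBW = 54°  [△CWB]
4. ∠EBW = 54°  [E on ray BC]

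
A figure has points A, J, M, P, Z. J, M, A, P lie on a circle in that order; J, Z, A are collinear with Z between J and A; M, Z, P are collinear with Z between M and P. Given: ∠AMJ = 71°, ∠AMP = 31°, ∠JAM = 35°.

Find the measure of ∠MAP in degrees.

1. ∠AJM = 74°  [△JMA]
2. ∠APM = 74°  [same arc MA]
3. ∠MAP = 75°  [△MAP]

∠MAP = 75°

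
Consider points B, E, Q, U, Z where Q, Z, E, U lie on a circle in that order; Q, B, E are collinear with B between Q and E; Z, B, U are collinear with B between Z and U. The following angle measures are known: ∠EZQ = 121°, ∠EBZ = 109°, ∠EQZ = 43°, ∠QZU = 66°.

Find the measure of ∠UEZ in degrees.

∠UEZ = 82°

1. ∠QEZ = 16°  [△QZE]
2. ∠EZU = 55°  [△ZBE]
3. ∠EUZ = 43°  [same arc ZE]
4. ∠UEZ = 82°  [△ZEU]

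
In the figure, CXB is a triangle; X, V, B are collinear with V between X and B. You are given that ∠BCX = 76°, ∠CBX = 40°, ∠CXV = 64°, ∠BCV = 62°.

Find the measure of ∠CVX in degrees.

1. ∠CBV = 40°  [V on ray BX]
2. ∠BVC = 78°  [△CVB]
3. ∠CVX = 102°  [linear pair at V on XB]

∠CVX = 102°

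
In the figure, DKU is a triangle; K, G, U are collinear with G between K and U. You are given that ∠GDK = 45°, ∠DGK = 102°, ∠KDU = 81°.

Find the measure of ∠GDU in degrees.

∠GDU = 36°

1. ∠DKG = 33°  [△DKG]
2. ∠DGU = 78°  [linear pair at G on KU]
3. ∠DKU = 33°  [G on ray KU]
4. ∠DUK = 66°  [△DKU]
5. ∠DUG = 66°  [G on ray UK]
6. ∠GDU = 36°  [△DGU]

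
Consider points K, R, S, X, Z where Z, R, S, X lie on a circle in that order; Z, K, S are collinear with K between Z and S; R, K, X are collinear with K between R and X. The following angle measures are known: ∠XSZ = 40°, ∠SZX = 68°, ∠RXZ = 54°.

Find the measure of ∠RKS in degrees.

∠RKS = 58°

1. ∠SRX = 68°  [same arc SX]
2. ∠RSZ = 54°  [same arc ZR]
3. ∠RKS = 58°  [△RKS]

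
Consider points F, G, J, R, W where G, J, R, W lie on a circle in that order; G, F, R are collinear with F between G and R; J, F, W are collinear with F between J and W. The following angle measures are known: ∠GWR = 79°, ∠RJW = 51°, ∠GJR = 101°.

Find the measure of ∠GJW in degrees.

1. ∠RGW = 51°  [same arc RW]
2. ∠GRW = 50°  [△GRW]
3. ∠GJW = 50°  [same arc GW]

∠GJW = 50°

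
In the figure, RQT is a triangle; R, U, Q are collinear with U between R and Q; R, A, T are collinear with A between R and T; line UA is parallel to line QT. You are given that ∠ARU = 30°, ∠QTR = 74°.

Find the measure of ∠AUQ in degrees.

∠AUQ = 104°

1. ∠QRT = 30°  [U on RQ, A on RT]
2. ∠RQT = 76°  [△RQT]
3. ∠AUR = 76°  [UA∥QT, corresponding at U]
4. ∠AUQ = 104°  [linear pair at U on RQ]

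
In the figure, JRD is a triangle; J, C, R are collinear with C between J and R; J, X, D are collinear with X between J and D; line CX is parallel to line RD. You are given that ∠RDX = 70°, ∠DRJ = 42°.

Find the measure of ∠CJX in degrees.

∠CJX = 68°

1. ∠JDR = 70°  [X on ray DJ]
2. ∠DJR = 68°  [△JRD]
3. ∠CJX = 68°  [C on JR, X on JD]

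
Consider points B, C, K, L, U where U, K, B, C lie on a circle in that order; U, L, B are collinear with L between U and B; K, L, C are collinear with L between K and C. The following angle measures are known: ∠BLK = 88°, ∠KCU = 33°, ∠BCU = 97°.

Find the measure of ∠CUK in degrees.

∠CUK = 123°

1. ∠CLU = 88°  [vertical angles at L]
2. ∠BUC = 59°  [△ULC]
3. ∠CBU = 24°  [△UBC]
4. ∠CKU = 24°  [same arc UC]
5. ∠CUK = 123°  [△UKC]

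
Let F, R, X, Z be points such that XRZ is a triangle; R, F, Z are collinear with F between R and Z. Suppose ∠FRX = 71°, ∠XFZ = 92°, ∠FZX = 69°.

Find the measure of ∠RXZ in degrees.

∠RXZ = 40°

1. ∠XRZ = 71°  [F on ray RZ]
2. ∠RZX = 69°  [F on ray ZR]
3. ∠RXZ = 40°  [△XRZ]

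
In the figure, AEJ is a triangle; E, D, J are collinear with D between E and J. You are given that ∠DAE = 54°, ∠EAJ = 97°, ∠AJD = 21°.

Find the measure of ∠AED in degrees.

∠AED = 62°

1. ∠AJE = 21°  [D on ray JE]
2. ∠AEJ = 62°  [△AEJ]
3. ∠AED = 62°  [D on ray EJ]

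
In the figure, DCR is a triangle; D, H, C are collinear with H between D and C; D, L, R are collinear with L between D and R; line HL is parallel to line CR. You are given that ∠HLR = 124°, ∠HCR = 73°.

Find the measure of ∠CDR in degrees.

∠CDR = 51°

1. ∠DLH = 56°  [linear pair at L on DR]
2. ∠DCR = 73°  [H on ray CD]
3. ∠CRD = 56°  [HL∥CR, corresponding at L]
4. ∠CDR = 51°  [△DCR]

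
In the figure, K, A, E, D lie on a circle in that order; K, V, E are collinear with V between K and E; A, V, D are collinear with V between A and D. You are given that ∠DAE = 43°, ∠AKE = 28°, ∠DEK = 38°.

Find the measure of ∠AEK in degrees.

1. ∠DKE = 43°  [same arc ED]
2. ∠EDK = 99°  [△KED]
3. ∠EAK = 81°  [cyclic KAED, opposite ∠A+∠D]
4. ∠AEK = 71°  [△KAE]

∠AEK = 71°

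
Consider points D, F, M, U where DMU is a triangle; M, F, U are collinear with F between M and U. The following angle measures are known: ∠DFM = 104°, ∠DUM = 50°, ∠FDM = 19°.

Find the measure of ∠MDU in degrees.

∠MDU = 73°

1. ∠DMF = 57°  [△DMF]
2. ∠DMU = 57°  [F on ray MU]
3. ∠MDU = 73°  [△DMU]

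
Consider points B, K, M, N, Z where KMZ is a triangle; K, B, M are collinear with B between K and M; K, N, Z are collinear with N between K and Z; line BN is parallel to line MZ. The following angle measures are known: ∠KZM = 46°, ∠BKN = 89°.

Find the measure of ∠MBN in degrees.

∠MBN = 135°

1. ∠BNK = 46°  [BN∥MZ, corresponding at N]
2. ∠KBN = 45°  [△KBN]
3. ∠MBN = 135°  [linear pair at B on KM]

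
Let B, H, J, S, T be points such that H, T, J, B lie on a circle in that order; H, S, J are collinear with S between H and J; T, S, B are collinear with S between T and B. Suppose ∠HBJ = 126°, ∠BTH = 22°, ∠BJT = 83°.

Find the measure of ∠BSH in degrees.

1. ∠BJH = 22°  [same arc HB]
2. ∠BHT = 97°  [cyclic HTJB, opposite ∠H+∠J]
3. ∠BHJ = 32°  [△HJB]
4. ∠HBT = 61°  [△HTB]
5. ∠BSH = 87°  [△HSB]

∠BSH = 87°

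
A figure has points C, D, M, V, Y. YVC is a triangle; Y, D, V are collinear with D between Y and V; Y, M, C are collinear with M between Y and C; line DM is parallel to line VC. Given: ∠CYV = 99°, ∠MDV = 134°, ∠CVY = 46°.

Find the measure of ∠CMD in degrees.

∠CMD = 145°

1. ∠VCY = 35°  [△YVC]
2. ∠DMY = 35°  [DM∥VC, corresponding at M]
3. ∠CMD = 145°  [linear pair at M on YC]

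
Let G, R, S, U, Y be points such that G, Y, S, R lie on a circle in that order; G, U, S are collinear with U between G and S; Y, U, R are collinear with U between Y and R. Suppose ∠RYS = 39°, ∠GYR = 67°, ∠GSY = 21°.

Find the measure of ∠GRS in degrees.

∠GRS = 74°

1. ∠RGS = 39°  [same arc SR]
2. ∠GSR = 67°  [same arc GR]
3. ∠GRS = 74°  [△GSR]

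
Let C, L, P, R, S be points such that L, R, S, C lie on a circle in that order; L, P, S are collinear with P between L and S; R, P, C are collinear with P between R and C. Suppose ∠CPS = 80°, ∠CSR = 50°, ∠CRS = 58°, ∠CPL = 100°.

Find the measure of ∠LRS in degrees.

∠LRS = 86°

1. ∠RCS = 72°  [△RSC]
2. ∠RPS = 100°  [vertical angles at P]
3. ∠RLS = 72°  [same arc RS]
4. ∠LSR = 22°  [△RPS]
5. ∠LRS = 86°  [△LRS]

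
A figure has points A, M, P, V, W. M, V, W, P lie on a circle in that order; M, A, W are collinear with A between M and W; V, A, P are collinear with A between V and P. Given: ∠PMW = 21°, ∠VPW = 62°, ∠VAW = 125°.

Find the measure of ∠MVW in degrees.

∠MVW = 84°

1. ∠PVW = 21°  [same arc WP]
2. ∠VMW = 62°  [same arc VW]
3. ∠MWV = 34°  [△VAW]
4. ∠MVW = 84°  [△MVW]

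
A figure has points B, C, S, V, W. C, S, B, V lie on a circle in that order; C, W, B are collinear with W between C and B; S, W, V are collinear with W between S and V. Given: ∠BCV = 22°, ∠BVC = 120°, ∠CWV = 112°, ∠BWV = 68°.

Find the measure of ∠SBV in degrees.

1. ∠BSV = 22°  [same arc BV]
2. ∠CBV = 38°  [△CBV]
3. ∠BVS = 74°  [△BWV]
4. ∠SBV = 84°  [△SBV]

∠SBV = 84°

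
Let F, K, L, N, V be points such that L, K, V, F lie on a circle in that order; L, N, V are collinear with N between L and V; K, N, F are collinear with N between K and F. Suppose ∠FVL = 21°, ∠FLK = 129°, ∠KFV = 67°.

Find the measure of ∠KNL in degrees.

1. ∠FKL = 21°  [same arc LF]
2. ∠KLV = 67°  [same arc KV]
3. ∠KNL = 92°  [△LNK]

∠KNL = 92°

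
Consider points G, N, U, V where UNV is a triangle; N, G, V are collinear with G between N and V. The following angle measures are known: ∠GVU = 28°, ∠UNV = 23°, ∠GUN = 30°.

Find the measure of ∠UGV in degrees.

∠UGV = 53°

1. ∠GNU = 23°  [G on ray NV]
2. ∠NGU = 127°  [△UNG]
3. ∠UGV = 53°  [linear pair at G on NV]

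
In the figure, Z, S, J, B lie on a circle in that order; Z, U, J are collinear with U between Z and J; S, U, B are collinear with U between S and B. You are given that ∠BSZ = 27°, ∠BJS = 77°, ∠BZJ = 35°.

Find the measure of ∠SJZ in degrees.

1. ∠BZS = 103°  [cyclic ZSJB, opposite ∠Z+∠J]
2. ∠SBZ = 50°  [△ZSB]
3. ∠SJZ = 50°  [same arc ZS]

∠SJZ = 50°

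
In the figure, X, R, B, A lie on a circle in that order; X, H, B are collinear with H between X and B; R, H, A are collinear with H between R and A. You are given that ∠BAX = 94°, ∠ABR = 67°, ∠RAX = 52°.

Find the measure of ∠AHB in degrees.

1. ∠BRX = 86°  [cyclic XRBA, opposite ∠R+∠A]
2. ∠AXR = 113°  [cyclic XRBA, opposite ∠X+∠B]
3. ∠RBX = 52°  [same arc XR]
4. ∠ARX = 15°  [△XRA]
5. ∠BXR = 42°  [△XRB]
6. ∠ABX = 15°  [same arc XA]
7. ∠BAR = 42°  [same arc RB]
8. ∠AHB = 123°  [△BHA]

∠AHB = 123°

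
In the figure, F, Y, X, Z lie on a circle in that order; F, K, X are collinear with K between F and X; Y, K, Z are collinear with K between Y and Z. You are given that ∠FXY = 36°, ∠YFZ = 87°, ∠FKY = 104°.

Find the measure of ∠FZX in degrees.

1. ∠FZY = 36°  [same arc FY]
2. ∠FYZ = 57°  [△FYZ]
3. ∠XFY = 19°  [△FKY]
4. ∠FYX = 125°  [△FYX]
5. ∠FZX = 55°  [cyclic FYXZ, opposite ∠Y+∠Z]

∠FZX = 55°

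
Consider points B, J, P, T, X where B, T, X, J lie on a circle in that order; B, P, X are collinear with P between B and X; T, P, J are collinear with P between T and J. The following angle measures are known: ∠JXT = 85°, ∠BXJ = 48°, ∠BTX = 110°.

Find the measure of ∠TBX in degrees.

1. ∠JBT = 95°  [cyclic BTXJ, opposite ∠B+∠X]
2. ∠BTJ = 48°  [same arc BJ]
3. ∠BJT = 37°  [△BTJ]
4. ∠BXT = 37°  [same arc BT]
5. ∠TBX = 33°  [△BTX]

∠TBX = 33°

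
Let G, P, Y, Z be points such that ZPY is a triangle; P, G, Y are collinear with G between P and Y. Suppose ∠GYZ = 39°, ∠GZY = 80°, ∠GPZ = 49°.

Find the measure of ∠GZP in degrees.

∠GZP = 12°

1. ∠YGZ = 61°  [△ZGY]
2. ∠PGZ = 119°  [linear pair at G on PY]
3. ∠GZP = 12°  [△ZPG]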